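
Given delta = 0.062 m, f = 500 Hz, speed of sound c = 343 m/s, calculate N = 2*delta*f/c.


N = 2*delta*f/c = 2*delta/lambda, where lambda = c/f
lambda = 343 / 500 = 0.686 m
N = 2 * 0.062 / 0.686 = 0.18076


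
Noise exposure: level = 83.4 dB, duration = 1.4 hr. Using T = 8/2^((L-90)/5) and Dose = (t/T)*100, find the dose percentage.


T_allowed = 8 / 2^((83.4 - 90)/5) = 19.9733 hr
Dose = 1.4 / 19.9733 * 100 = 7.0094 %


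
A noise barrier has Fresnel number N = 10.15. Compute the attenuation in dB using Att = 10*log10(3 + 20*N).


3 + 20*N = 3 + 20*10.15 = 206
Att = 10*log10(206) = 23.139 dB


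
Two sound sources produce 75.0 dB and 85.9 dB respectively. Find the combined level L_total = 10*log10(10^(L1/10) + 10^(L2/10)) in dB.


10^(75.0/10) = 3.16228e+07
10^(85.9/10) = 3.89045e+08
Sum = 3.16228e+07 + 3.89045e+08 = 4.20668e+08
L_total = 10*log10(4.20668e+08) = 86.239 dB


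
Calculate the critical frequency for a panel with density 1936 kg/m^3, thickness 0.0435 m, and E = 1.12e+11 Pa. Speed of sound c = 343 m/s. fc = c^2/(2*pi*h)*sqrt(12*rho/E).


12*rho/E = 12*1936/1.12e+11 = 2.07429e-07
sqrt(12*rho/E) = sqrt(2.07429e-07) = 0.000455444
c^2/(2*pi*h) = 343^2/(2*pi*0.0435) = 430446
fc = 430446 * 0.000455444 = 196.04 Hz


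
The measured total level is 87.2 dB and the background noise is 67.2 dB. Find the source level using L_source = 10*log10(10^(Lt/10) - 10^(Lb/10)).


10^(87.2/10) = 5.24807e+08
10^(67.2/10) = 5.24807e+06
Difference = 5.24807e+08 - 5.24807e+06 = 5.19559e+08
L_source = 10*log10(5.19559e+08) = 87.156 dB


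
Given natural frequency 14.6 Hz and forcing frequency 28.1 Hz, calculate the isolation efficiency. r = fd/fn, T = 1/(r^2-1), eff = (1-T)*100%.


r = 28.1 / 14.6 = 1.92466
r^2 - 1 = 1.92466^2 - 1 = 2.70432
T = 1/2.70432 = 0.369779
Efficiency = (1 - 0.369779)*100 = 63.022 %


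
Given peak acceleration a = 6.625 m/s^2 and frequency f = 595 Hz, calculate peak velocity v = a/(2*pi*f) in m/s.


omega = 2*pi*f = 2*pi*595 = 3738.5 rad/s
v = a / omega = 6.625 / 3738.5 = 0.0017721 m/s


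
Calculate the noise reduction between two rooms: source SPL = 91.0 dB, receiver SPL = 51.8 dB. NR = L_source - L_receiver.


NR = L_source - L_receiver (difference between source and receiving room levels)
NR = 91.0 - 51.8 = 39.2 dB


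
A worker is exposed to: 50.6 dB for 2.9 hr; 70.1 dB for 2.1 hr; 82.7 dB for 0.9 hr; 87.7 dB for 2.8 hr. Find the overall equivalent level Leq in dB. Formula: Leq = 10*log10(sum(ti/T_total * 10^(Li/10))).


T_total = 2.9 + 2.1 + 0.9 + 2.8 = 8.7 hr
(2.9/8.7) * 10^(50.6/10) = 38271.8
(2.1/8.7) * 10^(70.1/10) = 2.47002e+06
(0.9/8.7) * 10^(82.7/10) = 1.9263e+07
(2.8/8.7) * 10^(87.7/10) = 1.89513e+08
Sum = 38271.8 + 2.47002e+06 + 1.9263e+07 + 1.89513e+08 = 2.11284e+08
Leq = 10*log10(2.11284e+08) = 83.249 dB


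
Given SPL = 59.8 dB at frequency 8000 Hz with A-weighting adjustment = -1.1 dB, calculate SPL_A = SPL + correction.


A-weighting table: 8000 Hz -> -1.1 dB correction
SPL_A = SPL + correction = 59.8 + (-1.1) = 58.7 dBA


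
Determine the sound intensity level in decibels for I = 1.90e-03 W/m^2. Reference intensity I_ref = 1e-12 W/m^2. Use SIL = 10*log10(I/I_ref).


I / I_ref = 1.90e-03 / 1e-12 = 1.9e+09
SIL = 10 * log10(1.9e+09) = 92.788 dB


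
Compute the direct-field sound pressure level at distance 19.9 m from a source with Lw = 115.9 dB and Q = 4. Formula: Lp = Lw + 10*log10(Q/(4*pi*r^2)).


4*pi*r^2 = 4*pi*19.9^2 = 4976.41 m^2
Q / (4*pi*r^2) = 4 / 4976.41 = 0.000803792
Lp = 115.9 + 10*log10(0.000803792) = 84.951 dB


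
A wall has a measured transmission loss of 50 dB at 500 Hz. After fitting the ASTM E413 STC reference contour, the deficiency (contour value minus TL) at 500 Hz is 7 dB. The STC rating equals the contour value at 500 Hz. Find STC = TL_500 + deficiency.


By ASTM E413, STC = value of the fitted reference contour at 500 Hz.
Contour value at 500 Hz = TL_500 + deficiency = 50 + 7 = 57
STC = 57


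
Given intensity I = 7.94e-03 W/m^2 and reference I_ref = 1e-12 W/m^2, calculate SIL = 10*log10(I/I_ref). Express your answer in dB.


I / I_ref = 7.94e-03 / 1e-12 = 7.94e+09
SIL = 10 * log10(7.94e+09) = 98.998 dB


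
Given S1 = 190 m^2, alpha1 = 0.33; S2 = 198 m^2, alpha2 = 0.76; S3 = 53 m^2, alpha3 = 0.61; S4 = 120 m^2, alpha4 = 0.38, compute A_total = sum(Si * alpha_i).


190 * 0.33 = 62.7
198 * 0.76 = 150.48
53 * 0.61 = 32.33
120 * 0.38 = 45.6
A_total = 62.7 + 150.48 + 32.33 + 45.6 = 291.11 m^2


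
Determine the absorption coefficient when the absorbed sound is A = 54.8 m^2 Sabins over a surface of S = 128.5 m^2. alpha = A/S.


Absorption coefficient = absorbed power / incident power
alpha = A / S = 54.8 / 128.5 = 0.42646


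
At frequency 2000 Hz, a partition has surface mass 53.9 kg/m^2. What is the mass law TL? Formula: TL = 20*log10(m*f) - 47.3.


m * f = 53.9 * 2000 = 107800
20*log10(107800) = 100.652 dB
TL = 100.652 - 47.3 = 53.352 dB


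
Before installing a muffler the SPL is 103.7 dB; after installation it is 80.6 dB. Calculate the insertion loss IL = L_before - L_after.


Insertion loss = SPL without muffler - SPL with muffler
IL = 103.7 - 80.6 = 23.1 dB


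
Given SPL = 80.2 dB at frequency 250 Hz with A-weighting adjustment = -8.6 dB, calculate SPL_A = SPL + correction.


A-weighting table: 250 Hz -> -8.6 dB correction
SPL_A = SPL + correction = 80.2 + (-8.6) = 71.6 dBA


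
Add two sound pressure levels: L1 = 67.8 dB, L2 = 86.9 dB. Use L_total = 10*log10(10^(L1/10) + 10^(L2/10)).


10^(67.8/10) = 6.0256e+06
10^(86.9/10) = 4.89779e+08
Sum = 6.0256e+06 + 4.89779e+08 = 4.95805e+08
L_total = 10*log10(4.95805e+08) = 86.953 dB


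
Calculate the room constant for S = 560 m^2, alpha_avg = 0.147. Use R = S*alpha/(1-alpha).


R = 560 * 0.147 / (1 - 0.147) = 96.506 m^2


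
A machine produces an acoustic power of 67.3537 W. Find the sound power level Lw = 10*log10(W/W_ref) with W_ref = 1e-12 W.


W / W_ref = 67.3537 / 1e-12 = 6.73537e+13
Lw = 10 * log10(6.73537e+13) = 138.28 dB


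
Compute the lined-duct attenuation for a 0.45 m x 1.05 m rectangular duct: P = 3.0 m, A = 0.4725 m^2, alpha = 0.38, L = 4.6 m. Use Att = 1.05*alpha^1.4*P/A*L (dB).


alpha^1.4 = 0.38^1.4 = 0.258046
Attenuation rate = 1.05 * alpha^1.4 * P / A
= 1.05 * 0.258046 * 3.0 / 0.4725 = 1.72031 dB/m
Total Att = 1.72031 * 4.6 = 7.9134 dB


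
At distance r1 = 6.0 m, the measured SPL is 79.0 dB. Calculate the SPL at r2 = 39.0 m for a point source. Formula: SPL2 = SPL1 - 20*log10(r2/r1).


r2/r1 = 39.0/6.0 = 6.5
Correction = 20*log10(6.5) = 16.2583 dB
SPL2 = 79.0 - 16.2583 = 62.742 dB


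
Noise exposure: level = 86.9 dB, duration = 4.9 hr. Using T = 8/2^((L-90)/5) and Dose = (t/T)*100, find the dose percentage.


T_allowed = 8 / 2^((86.9 - 90)/5) = 12.295 hr
Dose = 4.9 / 12.295 * 100 = 39.854 %


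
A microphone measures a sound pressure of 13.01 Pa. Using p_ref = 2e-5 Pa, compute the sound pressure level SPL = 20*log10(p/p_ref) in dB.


p / p_ref = 13.01 / 2e-5 = 650500
SPL = 20 * log10(650500) = 116.26 dB


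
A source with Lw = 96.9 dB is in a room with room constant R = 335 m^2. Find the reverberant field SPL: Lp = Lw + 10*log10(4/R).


4/R = 4/335 = 0.0119403
Lp = 96.9 + 10*log10(0.0119403) = 77.67 dB


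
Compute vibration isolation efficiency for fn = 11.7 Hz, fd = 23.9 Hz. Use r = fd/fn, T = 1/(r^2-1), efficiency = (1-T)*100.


r = 23.9 / 11.7 = 2.04274
r^2 - 1 = 2.04274^2 - 1 = 3.17279
T = 1/3.17279 = 0.31518
Efficiency = (1 - 0.31518)*100 = 68.482 %


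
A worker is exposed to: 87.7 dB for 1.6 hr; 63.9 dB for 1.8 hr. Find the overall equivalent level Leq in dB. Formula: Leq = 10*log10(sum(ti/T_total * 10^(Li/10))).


T_total = 1.6 + 1.8 = 3.4 hr
(1.6/3.4) * 10^(87.7/10) = 2.77103e+08
(1.8/3.4) * 10^(63.9/10) = 1.29955e+06
Sum = 2.77103e+08 + 1.29955e+06 = 2.78403e+08
Leq = 10*log10(2.78403e+08) = 84.447 dB


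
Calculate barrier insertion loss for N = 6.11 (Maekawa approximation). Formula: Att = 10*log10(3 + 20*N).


3 + 20*N = 3 + 20*6.11 = 125.2
Att = 10*log10(125.2) = 20.976 dB


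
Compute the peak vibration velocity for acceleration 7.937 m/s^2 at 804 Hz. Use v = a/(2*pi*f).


omega = 2*pi*f = 2*pi*804 = 5051.68 rad/s
v = a / omega = 7.937 / 5051.68 = 0.0015712 m/s


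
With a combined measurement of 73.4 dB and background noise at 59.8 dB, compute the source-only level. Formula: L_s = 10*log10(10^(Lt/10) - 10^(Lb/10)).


10^(73.4/10) = 2.18776e+07
10^(59.8/10) = 954993
Difference = 2.18776e+07 - 954993 = 2.09226e+07
L_source = 10*log10(2.09226e+07) = 73.206 dB


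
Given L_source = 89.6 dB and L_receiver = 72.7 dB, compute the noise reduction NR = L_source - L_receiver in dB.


NR = L_source - L_receiver (difference between source and receiving room levels)
NR = 89.6 - 72.7 = 16.9 dB


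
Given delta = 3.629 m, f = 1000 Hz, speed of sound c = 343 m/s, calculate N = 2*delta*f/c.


N = 2*delta*f/c = 2*delta/lambda, where lambda = c/f
lambda = 343 / 1000 = 0.343 m
N = 2 * 3.629 / 0.343 = 21.16


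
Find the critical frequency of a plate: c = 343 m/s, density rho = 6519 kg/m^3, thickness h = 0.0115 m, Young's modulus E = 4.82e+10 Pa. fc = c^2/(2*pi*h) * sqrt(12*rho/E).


12*rho/E = 12*6519/4.82e+10 = 1.62299e-06
sqrt(12*rho/E) = sqrt(1.62299e-06) = 0.00127397
c^2/(2*pi*h) = 343^2/(2*pi*0.0115) = 1.62821e+06
fc = 1.62821e+06 * 0.00127397 = 2074.3 Hz


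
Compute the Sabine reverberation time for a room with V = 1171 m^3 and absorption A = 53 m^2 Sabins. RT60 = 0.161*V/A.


RT60 = 0.161 * 1171 / 53 = 3.5572 s


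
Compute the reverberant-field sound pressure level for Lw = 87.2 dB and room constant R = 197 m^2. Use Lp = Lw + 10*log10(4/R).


4/R = 4/197 = 0.0203046
Lp = 87.2 + 10*log10(0.0203046) = 70.276 dB


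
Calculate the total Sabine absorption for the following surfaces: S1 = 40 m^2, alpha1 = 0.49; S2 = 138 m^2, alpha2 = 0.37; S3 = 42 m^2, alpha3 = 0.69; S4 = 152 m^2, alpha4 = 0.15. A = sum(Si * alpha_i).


40 * 0.49 = 19.6
138 * 0.37 = 51.06
42 * 0.69 = 28.98
152 * 0.15 = 22.8
A_total = 19.6 + 51.06 + 28.98 + 22.8 = 122.44 m^2


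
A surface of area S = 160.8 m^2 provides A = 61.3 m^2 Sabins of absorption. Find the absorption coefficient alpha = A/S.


Absorption coefficient = absorbed power / incident power
alpha = A / S = 61.3 / 160.8 = 0.38122


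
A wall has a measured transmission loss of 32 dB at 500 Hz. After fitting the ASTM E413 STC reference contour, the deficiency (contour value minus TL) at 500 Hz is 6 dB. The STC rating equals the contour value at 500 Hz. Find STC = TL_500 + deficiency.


By ASTM E413, STC = value of the fitted reference contour at 500 Hz.
Contour value at 500 Hz = TL_500 + deficiency = 32 + 6 = 38
STC = 38


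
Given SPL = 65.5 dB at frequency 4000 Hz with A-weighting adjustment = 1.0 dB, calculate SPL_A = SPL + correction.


A-weighting table: 4000 Hz -> 1.0 dB correction
SPL_A = SPL + correction = 65.5 + (1.0) = 66.5 dBA


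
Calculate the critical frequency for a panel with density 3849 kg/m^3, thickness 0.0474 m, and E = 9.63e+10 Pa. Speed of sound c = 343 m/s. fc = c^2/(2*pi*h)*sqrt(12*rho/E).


12*rho/E = 12*3849/9.63e+10 = 4.79626e-07
sqrt(12*rho/E) = sqrt(4.79626e-07) = 0.00069255
c^2/(2*pi*h) = 343^2/(2*pi*0.0474) = 395030
fc = 395030 * 0.00069255 = 273.58 Hz


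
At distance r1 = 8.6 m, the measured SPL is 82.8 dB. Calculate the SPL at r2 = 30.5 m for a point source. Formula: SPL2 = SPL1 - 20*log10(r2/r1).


r2/r1 = 30.5/8.6 = 3.54651
Correction = 20*log10(3.54651) = 10.996 dB
SPL2 = 82.8 - 10.996 = 71.804 dB


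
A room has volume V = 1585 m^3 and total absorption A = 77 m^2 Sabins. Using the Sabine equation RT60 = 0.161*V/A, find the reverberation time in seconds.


RT60 = 0.161 * 1585 / 77 = 3.3141 s


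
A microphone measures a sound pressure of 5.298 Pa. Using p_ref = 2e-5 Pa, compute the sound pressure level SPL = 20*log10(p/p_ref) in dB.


p / p_ref = 5.298 / 2e-5 = 264900
SPL = 20 * log10(264900) = 108.46 dB


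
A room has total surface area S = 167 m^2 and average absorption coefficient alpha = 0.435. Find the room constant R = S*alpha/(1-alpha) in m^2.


R = 167 * 0.435 / (1 - 0.435) = 128.58 m^2


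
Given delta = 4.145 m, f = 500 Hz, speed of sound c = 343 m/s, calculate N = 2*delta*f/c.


N = 2*delta*f/c = 2*delta/lambda, where lambda = c/f
lambda = 343 / 500 = 0.686 m
N = 2 * 4.145 / 0.686 = 12.085


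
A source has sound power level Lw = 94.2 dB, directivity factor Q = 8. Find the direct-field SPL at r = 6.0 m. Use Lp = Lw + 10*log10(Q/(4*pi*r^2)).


4*pi*r^2 = 4*pi*6.0^2 = 452.389 m^2
Q / (4*pi*r^2) = 8 / 452.389 = 0.0176839
Lp = 94.2 + 10*log10(0.0176839) = 76.676 dB


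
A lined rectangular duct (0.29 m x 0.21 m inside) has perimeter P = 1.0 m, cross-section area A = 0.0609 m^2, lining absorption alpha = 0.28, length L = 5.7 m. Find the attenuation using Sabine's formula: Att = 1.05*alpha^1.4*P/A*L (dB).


alpha^1.4 = 0.28^1.4 = 0.168276
Attenuation rate = 1.05 * alpha^1.4 * P / A
= 1.05 * 0.168276 * 1.0 / 0.0609 = 2.90131 dB/m
Total Att = 2.90131 * 5.7 = 16.537 dB


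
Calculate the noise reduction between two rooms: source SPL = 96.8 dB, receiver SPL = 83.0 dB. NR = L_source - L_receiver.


NR = L_source - L_receiver (difference between source and receiving room levels)
NR = 96.8 - 83.0 = 13.8 dB


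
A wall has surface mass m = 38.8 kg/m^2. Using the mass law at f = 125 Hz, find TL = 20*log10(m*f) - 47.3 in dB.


m * f = 38.8 * 125 = 4850
20*log10(4850) = 73.7148 dB
TL = 73.7148 - 47.3 = 26.415 dB


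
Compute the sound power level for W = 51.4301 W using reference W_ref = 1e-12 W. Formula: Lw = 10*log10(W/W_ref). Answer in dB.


W / W_ref = 51.4301 / 1e-12 = 5.14301e+13
Lw = 10 * log10(5.14301e+13) = 137.11 dB


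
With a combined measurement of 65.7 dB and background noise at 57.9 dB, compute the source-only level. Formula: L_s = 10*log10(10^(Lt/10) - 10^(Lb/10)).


10^(65.7/10) = 3.71535e+06
10^(57.9/10) = 616595
Difference = 3.71535e+06 - 616595 = 3.09876e+06
L_source = 10*log10(3.09876e+06) = 64.912 dB


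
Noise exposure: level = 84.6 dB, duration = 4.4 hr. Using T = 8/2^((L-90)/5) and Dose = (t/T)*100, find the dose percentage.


T_allowed = 8 / 2^((84.6 - 90)/5) = 16.9123 hr
Dose = 4.4 / 16.9123 * 100 = 26.017 %


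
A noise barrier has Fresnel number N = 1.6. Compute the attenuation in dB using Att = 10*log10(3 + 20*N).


3 + 20*N = 3 + 20*1.6 = 35
Att = 10*log10(35) = 15.441 dB


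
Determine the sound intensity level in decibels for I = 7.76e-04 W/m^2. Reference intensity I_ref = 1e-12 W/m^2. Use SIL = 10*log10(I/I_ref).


I / I_ref = 7.76e-04 / 1e-12 = 7.76e+08
SIL = 10 * log10(7.76e+08) = 88.899 dB


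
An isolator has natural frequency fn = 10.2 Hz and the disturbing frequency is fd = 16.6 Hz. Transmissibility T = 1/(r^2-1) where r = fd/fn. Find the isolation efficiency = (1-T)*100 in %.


r = 16.6 / 10.2 = 1.62745
r^2 - 1 = 1.62745^2 - 1 = 1.64859
T = 1/1.64859 = 0.606579
Efficiency = (1 - 0.606579)*100 = 39.342 %


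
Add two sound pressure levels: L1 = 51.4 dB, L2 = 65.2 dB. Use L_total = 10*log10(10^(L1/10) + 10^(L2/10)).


10^(51.4/10) = 138038
10^(65.2/10) = 3.31131e+06
Sum = 138038 + 3.31131e+06 = 3.44935e+06
L_total = 10*log10(3.44935e+06) = 65.377 dB


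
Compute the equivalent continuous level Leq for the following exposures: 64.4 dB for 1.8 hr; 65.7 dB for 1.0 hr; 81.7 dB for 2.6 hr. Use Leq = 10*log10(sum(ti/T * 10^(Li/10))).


T_total = 1.8 + 1.0 + 2.6 = 5.4 hr
(1.8/5.4) * 10^(64.4/10) = 918076
(1.0/5.4) * 10^(65.7/10) = 688028
(2.6/5.4) * 10^(81.7/10) = 7.12163e+07
Sum = 918076 + 688028 + 7.12163e+07 = 7.28224e+07
Leq = 10*log10(7.28224e+07) = 78.623 dB


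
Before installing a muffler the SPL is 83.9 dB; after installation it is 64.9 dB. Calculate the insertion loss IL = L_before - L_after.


Insertion loss = SPL without muffler - SPL with muffler
IL = 83.9 - 64.9 = 19 dB


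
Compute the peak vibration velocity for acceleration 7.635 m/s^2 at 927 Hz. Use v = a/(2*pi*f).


omega = 2*pi*f = 2*pi*927 = 5824.51 rad/s
v = a / omega = 7.635 / 5824.51 = 0.0013108 m/s


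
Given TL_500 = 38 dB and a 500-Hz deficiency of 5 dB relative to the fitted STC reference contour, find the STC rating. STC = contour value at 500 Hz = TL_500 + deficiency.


By ASTM E413, STC = value of the fitted reference contour at 500 Hz.
Contour value at 500 Hz = TL_500 + deficiency = 38 + 5 = 43
STC = 43


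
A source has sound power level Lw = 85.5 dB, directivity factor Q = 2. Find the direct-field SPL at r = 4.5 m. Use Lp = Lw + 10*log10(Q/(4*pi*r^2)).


4*pi*r^2 = 4*pi*4.5^2 = 254.469 m^2
Q / (4*pi*r^2) = 2 / 254.469 = 0.0078595
Lp = 85.5 + 10*log10(0.0078595) = 64.454 dB


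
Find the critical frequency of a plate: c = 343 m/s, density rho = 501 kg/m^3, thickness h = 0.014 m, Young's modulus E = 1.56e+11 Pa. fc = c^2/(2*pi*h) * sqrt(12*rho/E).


12*rho/E = 12*501/1.56e+11 = 3.85385e-08
sqrt(12*rho/E) = sqrt(3.85385e-08) = 0.000196312
c^2/(2*pi*h) = 343^2/(2*pi*0.014) = 1.33746e+06
fc = 1.33746e+06 * 0.000196312 = 262.56 Hz


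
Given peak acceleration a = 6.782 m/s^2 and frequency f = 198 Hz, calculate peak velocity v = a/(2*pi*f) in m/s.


omega = 2*pi*f = 2*pi*198 = 1244.07 rad/s
v = a / omega = 6.782 / 1244.07 = 0.0054515 m/s


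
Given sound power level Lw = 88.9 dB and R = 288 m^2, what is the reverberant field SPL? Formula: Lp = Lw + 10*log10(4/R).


4/R = 4/288 = 0.0138889
Lp = 88.9 + 10*log10(0.0138889) = 70.327 dB


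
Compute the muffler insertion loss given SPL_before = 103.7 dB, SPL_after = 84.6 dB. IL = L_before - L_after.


Insertion loss = SPL without muffler - SPL with muffler
IL = 103.7 - 84.6 = 19.1 dB


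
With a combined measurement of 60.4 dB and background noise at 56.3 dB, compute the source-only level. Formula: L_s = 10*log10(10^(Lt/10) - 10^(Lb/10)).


10^(60.4/10) = 1.09648e+06
10^(56.3/10) = 426580
Difference = 1.09648e+06 - 426580 = 669900
L_source = 10*log10(669900) = 58.26 dB


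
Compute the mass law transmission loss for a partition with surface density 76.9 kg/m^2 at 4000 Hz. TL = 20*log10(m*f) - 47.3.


m * f = 76.9 * 4000 = 307600
20*log10(307600) = 109.76 dB
TL = 109.76 - 47.3 = 62.46 dB


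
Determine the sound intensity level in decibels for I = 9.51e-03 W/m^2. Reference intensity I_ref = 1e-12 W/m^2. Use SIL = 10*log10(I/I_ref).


I / I_ref = 9.51e-03 / 1e-12 = 9.51e+09
SIL = 10 * log10(9.51e+09) = 99.782 dB


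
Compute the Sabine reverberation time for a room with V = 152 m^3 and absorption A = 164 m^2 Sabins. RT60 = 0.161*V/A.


RT60 = 0.161 * 152 / 164 = 0.14922 s


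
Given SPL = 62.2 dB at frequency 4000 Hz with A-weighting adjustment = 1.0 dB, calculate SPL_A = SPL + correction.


A-weighting table: 4000 Hz -> 1.0 dB correction
SPL_A = SPL + correction = 62.2 + (1.0) = 63.2 dBA


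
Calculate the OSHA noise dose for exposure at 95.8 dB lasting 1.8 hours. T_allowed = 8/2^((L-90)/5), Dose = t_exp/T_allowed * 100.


T_allowed = 8 / 2^((95.8 - 90)/5) = 3.5801 hr
Dose = 1.8 / 3.5801 * 100 = 50.278 %


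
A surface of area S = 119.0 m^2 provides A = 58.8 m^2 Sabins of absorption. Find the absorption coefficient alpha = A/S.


Absorption coefficient = absorbed power / incident power
alpha = A / S = 58.8 / 119.0 = 0.49412


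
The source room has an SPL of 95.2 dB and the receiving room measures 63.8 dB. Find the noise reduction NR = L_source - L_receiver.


NR = L_source - L_receiver (difference between source and receiving room levels)
NR = 95.2 - 63.8 = 31.4 dB


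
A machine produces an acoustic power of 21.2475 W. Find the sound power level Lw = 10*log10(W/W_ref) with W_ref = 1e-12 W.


W / W_ref = 21.2475 / 1e-12 = 2.12475e+13
Lw = 10 * log10(2.12475e+13) = 133.27 dB


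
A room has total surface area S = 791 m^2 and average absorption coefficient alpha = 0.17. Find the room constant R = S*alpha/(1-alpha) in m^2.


R = 791 * 0.17 / (1 - 0.17) = 162.01 m^2


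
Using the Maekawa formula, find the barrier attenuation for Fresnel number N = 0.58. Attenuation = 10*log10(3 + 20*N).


3 + 20*N = 3 + 20*0.58 = 14.6
Att = 10*log10(14.6) = 11.644 dB


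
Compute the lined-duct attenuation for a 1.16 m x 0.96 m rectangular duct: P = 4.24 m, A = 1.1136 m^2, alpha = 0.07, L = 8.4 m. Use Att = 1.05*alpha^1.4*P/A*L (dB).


alpha^1.4 = 0.07^1.4 = 0.0241622
Attenuation rate = 1.05 * alpha^1.4 * P / A
= 1.05 * 0.0241622 * 4.24 / 1.1136 = 0.0965967 dB/m
Total Att = 0.0965967 * 8.4 = 0.81141 dB


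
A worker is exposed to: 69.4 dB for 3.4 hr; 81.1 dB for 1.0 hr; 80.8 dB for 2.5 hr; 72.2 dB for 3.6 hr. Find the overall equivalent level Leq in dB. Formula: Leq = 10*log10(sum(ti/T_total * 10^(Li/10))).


T_total = 3.4 + 1.0 + 2.5 + 3.6 = 10.5 hr
(3.4/10.5) * 10^(69.4/10) = 2.82026e+06
(1.0/10.5) * 10^(81.1/10) = 1.2269e+07
(2.5/10.5) * 10^(80.8/10) = 2.86253e+07
(3.6/10.5) * 10^(72.2/10) = 5.69001e+06
Sum = 2.82026e+06 + 1.2269e+07 + 2.86253e+07 + 5.69001e+06 = 4.94046e+07
Leq = 10*log10(4.94046e+07) = 76.938 dB


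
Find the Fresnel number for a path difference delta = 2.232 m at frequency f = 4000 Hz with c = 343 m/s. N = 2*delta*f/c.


N = 2*delta*f/c = 2*delta/lambda, where lambda = c/f
lambda = 343 / 4000 = 0.08575 m
N = 2 * 2.232 / 0.08575 = 52.058


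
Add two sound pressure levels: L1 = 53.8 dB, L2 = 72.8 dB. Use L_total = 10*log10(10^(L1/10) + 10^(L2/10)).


10^(53.8/10) = 239883
10^(72.8/10) = 1.90546e+07
Sum = 239883 + 1.90546e+07 = 1.92945e+07
L_total = 10*log10(1.92945e+07) = 72.854 dB


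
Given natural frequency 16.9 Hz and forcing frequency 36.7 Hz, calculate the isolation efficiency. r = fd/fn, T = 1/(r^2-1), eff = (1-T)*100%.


r = 36.7 / 16.9 = 2.1716
r^2 - 1 = 2.1716^2 - 1 = 3.71585
T = 1/3.71585 = 0.269117
Efficiency = (1 - 0.269117)*100 = 73.088 %


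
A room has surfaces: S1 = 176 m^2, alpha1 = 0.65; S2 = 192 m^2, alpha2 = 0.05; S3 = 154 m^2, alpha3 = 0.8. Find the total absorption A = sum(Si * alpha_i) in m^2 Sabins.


176 * 0.65 = 114.4
192 * 0.05 = 9.6
154 * 0.8 = 123.2
A_total = 114.4 + 9.6 + 123.2 = 247.2 m^2


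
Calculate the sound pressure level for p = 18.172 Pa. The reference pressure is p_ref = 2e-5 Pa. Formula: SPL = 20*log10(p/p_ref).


p / p_ref = 18.172 / 2e-5 = 908600
SPL = 20 * log10(908600) = 119.17 dB


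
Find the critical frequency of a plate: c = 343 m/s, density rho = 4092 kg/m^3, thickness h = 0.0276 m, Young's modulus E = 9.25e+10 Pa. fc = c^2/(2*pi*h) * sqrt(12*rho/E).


12*rho/E = 12*4092/9.25e+10 = 5.30854e-07
sqrt(12*rho/E) = sqrt(5.30854e-07) = 0.000728597
c^2/(2*pi*h) = 343^2/(2*pi*0.0276) = 678421
fc = 678421 * 0.000728597 = 494.3 Hz


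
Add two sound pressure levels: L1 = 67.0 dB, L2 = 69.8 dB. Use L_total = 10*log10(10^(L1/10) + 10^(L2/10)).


10^(67.0/10) = 5.01187e+06
10^(69.8/10) = 9.54993e+06
Sum = 5.01187e+06 + 9.54993e+06 = 1.45618e+07
L_total = 10*log10(1.45618e+07) = 71.632 dB


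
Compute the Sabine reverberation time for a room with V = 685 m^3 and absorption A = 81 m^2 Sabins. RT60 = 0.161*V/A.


RT60 = 0.161 * 685 / 81 = 1.3615 s


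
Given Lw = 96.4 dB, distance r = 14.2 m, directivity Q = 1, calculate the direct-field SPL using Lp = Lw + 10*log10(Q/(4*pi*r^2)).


4*pi*r^2 = 4*pi*14.2^2 = 2533.88 m^2
Q / (4*pi*r^2) = 1 / 2533.88 = 0.000394652
Lp = 96.4 + 10*log10(0.000394652) = 62.362 dB


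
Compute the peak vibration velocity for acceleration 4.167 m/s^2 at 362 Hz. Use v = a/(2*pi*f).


omega = 2*pi*f = 2*pi*362 = 2274.51 rad/s
v = a / omega = 4.167 / 2274.51 = 0.001832 m/s


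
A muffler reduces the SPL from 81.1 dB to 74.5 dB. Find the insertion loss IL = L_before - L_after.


Insertion loss = SPL without muffler - SPL with muffler
IL = 81.1 - 74.5 = 6.6 dB


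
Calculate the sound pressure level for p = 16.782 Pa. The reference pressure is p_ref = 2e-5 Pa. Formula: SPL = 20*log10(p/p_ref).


p / p_ref = 16.782 / 2e-5 = 839100
SPL = 20 * log10(839100) = 118.48 dB


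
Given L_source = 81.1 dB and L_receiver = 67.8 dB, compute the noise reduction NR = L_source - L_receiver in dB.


NR = L_source - L_receiver (difference between source and receiving room levels)
NR = 81.1 - 67.8 = 13.3 dB


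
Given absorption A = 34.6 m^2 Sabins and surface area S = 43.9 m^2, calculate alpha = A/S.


Absorption coefficient = absorbed power / incident power
alpha = A / S = 34.6 / 43.9 = 0.78815


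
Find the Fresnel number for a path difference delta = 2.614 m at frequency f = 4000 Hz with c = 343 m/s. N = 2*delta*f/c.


N = 2*delta*f/c = 2*delta/lambda, where lambda = c/f
lambda = 343 / 4000 = 0.08575 m
N = 2 * 2.614 / 0.08575 = 60.968


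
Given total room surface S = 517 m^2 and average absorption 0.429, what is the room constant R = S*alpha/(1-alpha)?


R = 517 * 0.429 / (1 - 0.429) = 388.43 m^2


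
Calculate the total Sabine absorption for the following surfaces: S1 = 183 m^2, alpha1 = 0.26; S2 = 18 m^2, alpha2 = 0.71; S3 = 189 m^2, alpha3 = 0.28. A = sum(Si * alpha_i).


183 * 0.26 = 47.58
18 * 0.71 = 12.78
189 * 0.28 = 52.92
A_total = 47.58 + 12.78 + 52.92 = 113.28 m^2


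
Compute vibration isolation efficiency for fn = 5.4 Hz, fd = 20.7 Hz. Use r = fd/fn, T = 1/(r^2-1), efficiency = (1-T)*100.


r = 20.7 / 5.4 = 3.83333
r^2 - 1 = 3.83333^2 - 1 = 13.6944
T = 1/13.6944 = 0.0730225
Efficiency = (1 - 0.0730225)*100 = 92.698 %


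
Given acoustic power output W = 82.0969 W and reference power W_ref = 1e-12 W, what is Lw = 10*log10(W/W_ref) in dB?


W / W_ref = 82.0969 / 1e-12 = 8.20969e+13
Lw = 10 * log10(8.20969e+13) = 139.14 dB


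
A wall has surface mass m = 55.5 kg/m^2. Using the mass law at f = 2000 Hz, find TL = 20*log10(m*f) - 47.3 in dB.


m * f = 55.5 * 2000 = 111000
20*log10(111000) = 100.906 dB
TL = 100.906 - 47.3 = 53.606 dB


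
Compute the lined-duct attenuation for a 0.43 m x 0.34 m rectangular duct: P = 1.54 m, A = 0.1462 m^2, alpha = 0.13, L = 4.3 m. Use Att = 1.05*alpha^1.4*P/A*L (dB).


alpha^1.4 = 0.13^1.4 = 0.0574805
Attenuation rate = 1.05 * alpha^1.4 * P / A
= 1.05 * 0.0574805 * 1.54 / 0.1462 = 0.635745 dB/m
Total Att = 0.635745 * 4.3 = 2.7337 dB


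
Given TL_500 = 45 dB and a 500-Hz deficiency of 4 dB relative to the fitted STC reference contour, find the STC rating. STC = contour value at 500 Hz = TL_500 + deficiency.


By ASTM E413, STC = value of the fitted reference contour at 500 Hz.
Contour value at 500 Hz = TL_500 + deficiency = 45 + 4 = 49
STC = 49


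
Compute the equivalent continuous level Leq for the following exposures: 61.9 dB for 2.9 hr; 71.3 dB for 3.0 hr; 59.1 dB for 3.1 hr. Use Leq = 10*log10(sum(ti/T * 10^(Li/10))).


T_total = 2.9 + 3.0 + 3.1 = 9.0 hr
(2.9/9.0) * 10^(61.9/10) = 499063
(3.0/9.0) * 10^(71.3/10) = 4.49654e+06
(3.1/9.0) * 10^(59.1/10) = 279975
Sum = 499063 + 4.49654e+06 + 279975 = 5.27558e+06
Leq = 10*log10(5.27558e+06) = 67.223 dB


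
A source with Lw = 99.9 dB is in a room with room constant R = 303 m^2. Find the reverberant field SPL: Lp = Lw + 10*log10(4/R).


4/R = 4/303 = 0.0132013
Lp = 99.9 + 10*log10(0.0132013) = 81.106 dB


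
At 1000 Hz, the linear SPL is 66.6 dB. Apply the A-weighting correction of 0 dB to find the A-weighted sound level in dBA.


A-weighting table: 1000 Hz -> 0 dB correction
SPL_A = SPL + correction = 66.6 + (0) = 66.6 dBA


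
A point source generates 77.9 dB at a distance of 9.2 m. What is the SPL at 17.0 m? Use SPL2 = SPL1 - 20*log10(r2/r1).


r2/r1 = 17.0/9.2 = 1.84783
Correction = 20*log10(1.84783) = 5.33324 dB
SPL2 = 77.9 - 5.33324 = 72.567 dB


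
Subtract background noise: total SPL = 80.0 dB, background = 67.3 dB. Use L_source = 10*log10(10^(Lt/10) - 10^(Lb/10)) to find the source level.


10^(80.0/10) = 1e+08
10^(67.3/10) = 5.37032e+06
Difference = 1e+08 - 5.37032e+06 = 9.46297e+07
L_source = 10*log10(9.46297e+07) = 79.76 dB


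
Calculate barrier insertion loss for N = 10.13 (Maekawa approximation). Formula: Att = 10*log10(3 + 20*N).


3 + 20*N = 3 + 20*10.13 = 205.6
Att = 10*log10(205.6) = 23.13 dB


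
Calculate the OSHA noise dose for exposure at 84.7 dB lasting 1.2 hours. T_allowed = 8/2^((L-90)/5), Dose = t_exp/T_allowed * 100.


T_allowed = 8 / 2^((84.7 - 90)/5) = 16.6795 hr
Dose = 1.2 / 16.6795 * 100 = 7.1945 %


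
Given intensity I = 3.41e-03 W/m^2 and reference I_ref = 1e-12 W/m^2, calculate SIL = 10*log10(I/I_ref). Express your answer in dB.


I / I_ref = 3.41e-03 / 1e-12 = 3.41e+09
SIL = 10 * log10(3.41e+09) = 95.328 dB


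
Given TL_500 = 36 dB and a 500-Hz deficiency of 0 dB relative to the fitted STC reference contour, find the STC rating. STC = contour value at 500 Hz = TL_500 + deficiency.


By ASTM E413, STC = value of the fitted reference contour at 500 Hz.
Contour value at 500 Hz = TL_500 + deficiency = 36 + 0 = 36
STC = 36


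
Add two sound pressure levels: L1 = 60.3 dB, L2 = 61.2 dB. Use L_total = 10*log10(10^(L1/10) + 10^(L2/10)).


10^(60.3/10) = 1.07152e+06
10^(61.2/10) = 1.31826e+06
Sum = 1.07152e+06 + 1.31826e+06 = 2.38978e+06
L_total = 10*log10(2.38978e+06) = 63.784 dB


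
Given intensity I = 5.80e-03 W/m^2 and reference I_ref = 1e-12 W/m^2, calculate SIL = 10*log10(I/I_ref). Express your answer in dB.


I / I_ref = 5.80e-03 / 1e-12 = 5.8e+09
SIL = 10 * log10(5.8e+09) = 97.634 dB


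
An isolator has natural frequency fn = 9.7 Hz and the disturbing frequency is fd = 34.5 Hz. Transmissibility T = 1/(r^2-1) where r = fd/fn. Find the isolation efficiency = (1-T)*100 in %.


r = 34.5 / 9.7 = 3.5567
r^2 - 1 = 3.5567^2 - 1 = 11.6501
T = 1/11.6501 = 0.0858362
Efficiency = (1 - 0.0858362)*100 = 91.416 %


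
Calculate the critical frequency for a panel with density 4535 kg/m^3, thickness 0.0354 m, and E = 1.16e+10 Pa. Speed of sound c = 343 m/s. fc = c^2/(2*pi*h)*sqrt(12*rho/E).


12*rho/E = 12*4535/1.16e+10 = 4.69138e-06
sqrt(12*rho/E) = sqrt(4.69138e-06) = 0.00216596
c^2/(2*pi*h) = 343^2/(2*pi*0.0354) = 528938
fc = 528938 * 0.00216596 = 1145.7 Hz


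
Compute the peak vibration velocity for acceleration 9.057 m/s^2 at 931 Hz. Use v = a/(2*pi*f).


omega = 2*pi*f = 2*pi*931 = 5849.65 rad/s
v = a / omega = 9.057 / 5849.65 = 0.0015483 m/s


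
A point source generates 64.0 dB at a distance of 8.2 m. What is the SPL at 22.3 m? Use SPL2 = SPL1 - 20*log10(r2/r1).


r2/r1 = 22.3/8.2 = 2.71951
Correction = 20*log10(2.71951) = 8.68981 dB
SPL2 = 64.0 - 8.68981 = 55.31 dB


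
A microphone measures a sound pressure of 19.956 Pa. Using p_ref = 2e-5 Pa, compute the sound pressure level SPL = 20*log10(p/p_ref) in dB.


p / p_ref = 19.956 / 2e-5 = 997800
SPL = 20 * log10(997800) = 119.98 dB


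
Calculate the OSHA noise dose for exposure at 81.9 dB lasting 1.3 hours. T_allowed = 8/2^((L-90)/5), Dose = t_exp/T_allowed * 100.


T_allowed = 8 / 2^((81.9 - 90)/5) = 24.59 hr
Dose = 1.3 / 24.59 * 100 = 5.2867 %


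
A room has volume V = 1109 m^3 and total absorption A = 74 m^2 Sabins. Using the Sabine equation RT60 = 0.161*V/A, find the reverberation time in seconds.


RT60 = 0.161 * 1109 / 74 = 2.4128 s


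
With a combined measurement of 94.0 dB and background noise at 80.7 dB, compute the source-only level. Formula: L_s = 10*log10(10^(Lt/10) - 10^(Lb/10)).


10^(94.0/10) = 2.51189e+09
10^(80.7/10) = 1.1749e+08
Difference = 2.51189e+09 - 1.1749e+08 = 2.3944e+09
L_source = 10*log10(2.3944e+09) = 93.792 dB


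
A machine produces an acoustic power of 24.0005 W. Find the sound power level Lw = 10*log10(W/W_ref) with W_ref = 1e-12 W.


W / W_ref = 24.0005 / 1e-12 = 2.40005e+13
Lw = 10 * log10(2.40005e+13) = 133.8 dB


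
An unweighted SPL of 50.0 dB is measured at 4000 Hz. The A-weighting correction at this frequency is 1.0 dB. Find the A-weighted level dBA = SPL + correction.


A-weighting table: 4000 Hz -> 1.0 dB correction
SPL_A = SPL + correction = 50.0 + (1.0) = 51 dBA


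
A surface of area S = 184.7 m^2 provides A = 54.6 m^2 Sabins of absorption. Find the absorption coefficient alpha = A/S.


Absorption coefficient = absorbed power / incident power
alpha = A / S = 54.6 / 184.7 = 0.29561


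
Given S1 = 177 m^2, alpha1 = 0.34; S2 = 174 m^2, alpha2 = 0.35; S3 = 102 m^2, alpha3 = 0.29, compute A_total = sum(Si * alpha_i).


177 * 0.34 = 60.18
174 * 0.35 = 60.9
102 * 0.29 = 29.58
A_total = 60.18 + 60.9 + 29.58 = 150.66 m^2


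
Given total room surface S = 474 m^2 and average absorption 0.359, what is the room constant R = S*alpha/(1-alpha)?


R = 474 * 0.359 / (1 - 0.359) = 265.47 m^2


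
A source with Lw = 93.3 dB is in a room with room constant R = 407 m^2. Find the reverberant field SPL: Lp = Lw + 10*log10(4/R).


4/R = 4/407 = 0.00982801
Lp = 93.3 + 10*log10(0.00982801) = 73.225 dB


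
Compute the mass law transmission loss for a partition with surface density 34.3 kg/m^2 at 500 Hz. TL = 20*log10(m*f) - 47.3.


m * f = 34.3 * 500 = 17150
20*log10(17150) = 84.6853 dB
TL = 84.6853 - 47.3 = 37.385 dB


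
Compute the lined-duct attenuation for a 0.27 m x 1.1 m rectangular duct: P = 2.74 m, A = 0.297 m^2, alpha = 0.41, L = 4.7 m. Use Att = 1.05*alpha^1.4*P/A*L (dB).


alpha^1.4 = 0.41^1.4 = 0.28701
Attenuation rate = 1.05 * alpha^1.4 * P / A
= 1.05 * 0.28701 * 2.74 / 0.297 = 2.78023 dB/m
Total Att = 2.78023 * 4.7 = 13.067 dB


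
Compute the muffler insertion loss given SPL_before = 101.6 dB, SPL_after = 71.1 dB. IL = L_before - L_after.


Insertion loss = SPL without muffler - SPL with muffler
IL = 101.6 - 71.1 = 30.5 dB


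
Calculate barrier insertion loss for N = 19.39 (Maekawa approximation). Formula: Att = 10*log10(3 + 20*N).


3 + 20*N = 3 + 20*19.39 = 390.8
Att = 10*log10(390.8) = 25.92 dB


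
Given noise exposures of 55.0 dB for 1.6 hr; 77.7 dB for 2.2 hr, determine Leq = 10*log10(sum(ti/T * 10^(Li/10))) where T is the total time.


T_total = 1.6 + 2.2 = 3.8 hr
(1.6/3.8) * 10^(55.0/10) = 133149
(2.2/3.8) * 10^(77.7/10) = 3.40909e+07
Sum = 133149 + 3.40909e+07 = 3.4224e+07
Leq = 10*log10(3.4224e+07) = 75.343 dB


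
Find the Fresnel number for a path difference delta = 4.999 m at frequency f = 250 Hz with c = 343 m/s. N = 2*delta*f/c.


N = 2*delta*f/c = 2*delta/lambda, where lambda = c/f
lambda = 343 / 250 = 1.372 m
N = 2 * 4.999 / 1.372 = 7.2872


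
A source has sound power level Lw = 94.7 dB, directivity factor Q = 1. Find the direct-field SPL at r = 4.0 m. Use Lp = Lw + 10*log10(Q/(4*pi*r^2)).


4*pi*r^2 = 4*pi*4.0^2 = 201.062 m^2
Q / (4*pi*r^2) = 1 / 201.062 = 0.00497359
Lp = 94.7 + 10*log10(0.00497359) = 71.667 dB


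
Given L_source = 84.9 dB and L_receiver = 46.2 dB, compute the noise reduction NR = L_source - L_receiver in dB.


NR = L_source - L_receiver (difference between source and receiving room levels)
NR = 84.9 - 46.2 = 38.7 dB


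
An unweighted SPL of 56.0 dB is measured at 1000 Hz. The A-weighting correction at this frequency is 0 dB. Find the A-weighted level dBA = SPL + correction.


A-weighting table: 1000 Hz -> 0 dB correction
SPL_A = SPL + correction = 56.0 + (0) = 56 dBA


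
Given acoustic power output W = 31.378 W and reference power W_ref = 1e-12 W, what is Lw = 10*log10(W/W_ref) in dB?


W / W_ref = 31.378 / 1e-12 = 3.1378e+13
Lw = 10 * log10(3.1378e+13) = 134.97 dB


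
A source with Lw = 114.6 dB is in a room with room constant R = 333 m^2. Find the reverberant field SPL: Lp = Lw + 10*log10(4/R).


4/R = 4/333 = 0.012012
Lp = 114.6 + 10*log10(0.012012) = 95.396 dB


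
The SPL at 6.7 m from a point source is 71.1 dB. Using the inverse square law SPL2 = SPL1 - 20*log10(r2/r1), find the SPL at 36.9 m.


r2/r1 = 36.9/6.7 = 5.50746
Correction = 20*log10(5.50746) = 14.819 dB
SPL2 = 71.1 - 14.819 = 56.281 dB


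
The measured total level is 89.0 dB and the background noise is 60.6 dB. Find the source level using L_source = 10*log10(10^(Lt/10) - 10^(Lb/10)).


10^(89.0/10) = 7.94328e+08
10^(60.6/10) = 1.14815e+06
Difference = 7.94328e+08 - 1.14815e+06 = 7.9318e+08
L_source = 10*log10(7.9318e+08) = 88.994 dB


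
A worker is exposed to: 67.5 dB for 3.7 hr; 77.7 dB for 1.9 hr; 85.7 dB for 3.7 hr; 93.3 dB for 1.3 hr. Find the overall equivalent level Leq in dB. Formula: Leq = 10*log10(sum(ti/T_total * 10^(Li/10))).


T_total = 3.7 + 1.9 + 3.7 + 1.3 = 10.6 hr
(3.7/10.6) * 10^(67.5/10) = 1.96289e+06
(1.9/10.6) * 10^(77.7/10) = 1.05547e+07
(3.7/10.6) * 10^(85.7/10) = 1.29687e+08
(1.3/10.6) * 10^(93.3/10) = 2.62203e+08
Sum = 1.96289e+06 + 1.05547e+07 + 1.29687e+08 + 2.62203e+08 = 4.04408e+08
Leq = 10*log10(4.04408e+08) = 86.068 dB


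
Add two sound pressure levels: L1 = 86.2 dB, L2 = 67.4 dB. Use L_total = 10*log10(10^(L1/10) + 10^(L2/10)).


10^(86.2/10) = 4.16869e+08
10^(67.4/10) = 5.49541e+06
Sum = 4.16869e+08 + 5.49541e+06 = 4.22364e+08
L_total = 10*log10(4.22364e+08) = 86.257 dB


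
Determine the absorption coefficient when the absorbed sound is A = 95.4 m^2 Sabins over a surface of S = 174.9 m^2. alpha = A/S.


Absorption coefficient = absorbed power / incident power
alpha = A / S = 95.4 / 174.9 = 0.54545


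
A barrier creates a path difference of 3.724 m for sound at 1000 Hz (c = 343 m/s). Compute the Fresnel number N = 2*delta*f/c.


N = 2*delta*f/c = 2*delta/lambda, where lambda = c/f
lambda = 343 / 1000 = 0.343 m
N = 2 * 3.724 / 0.343 = 21.714


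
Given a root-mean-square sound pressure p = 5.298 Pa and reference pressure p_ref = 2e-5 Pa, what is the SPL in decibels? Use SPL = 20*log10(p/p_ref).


p / p_ref = 5.298 / 2e-5 = 264900
SPL = 20 * log10(264900) = 108.46 dB


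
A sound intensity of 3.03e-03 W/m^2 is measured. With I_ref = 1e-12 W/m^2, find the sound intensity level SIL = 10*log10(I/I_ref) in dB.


I / I_ref = 3.03e-03 / 1e-12 = 3.03e+09
SIL = 10 * log10(3.03e+09) = 94.814 dB


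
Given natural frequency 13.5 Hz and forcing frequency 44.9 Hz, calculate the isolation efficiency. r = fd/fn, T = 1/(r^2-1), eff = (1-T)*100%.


r = 44.9 / 13.5 = 3.32593
r^2 - 1 = 3.32593^2 - 1 = 10.0618
T = 1/10.0618 = 0.0993858
Efficiency = (1 - 0.0993858)*100 = 90.061 %


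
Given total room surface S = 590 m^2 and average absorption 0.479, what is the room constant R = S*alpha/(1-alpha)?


R = 590 * 0.479 / (1 - 0.479) = 542.44 m^2


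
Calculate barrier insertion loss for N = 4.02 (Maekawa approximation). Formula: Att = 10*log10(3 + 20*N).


3 + 20*N = 3 + 20*4.02 = 83.4
Att = 10*log10(83.4) = 19.212 dB


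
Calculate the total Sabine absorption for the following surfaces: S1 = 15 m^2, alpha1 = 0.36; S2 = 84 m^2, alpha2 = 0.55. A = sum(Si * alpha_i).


15 * 0.36 = 5.4
84 * 0.55 = 46.2
A_total = 5.4 + 46.2 = 51.6 m^2


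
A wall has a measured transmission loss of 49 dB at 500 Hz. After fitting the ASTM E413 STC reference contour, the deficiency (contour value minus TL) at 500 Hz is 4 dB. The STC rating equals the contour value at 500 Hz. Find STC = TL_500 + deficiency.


By ASTM E413, STC = value of the fitted reference contour at 500 Hz.
Contour value at 500 Hz = TL_500 + deficiency = 49 + 4 = 53
STC = 53


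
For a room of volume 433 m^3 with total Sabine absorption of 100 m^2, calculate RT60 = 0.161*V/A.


RT60 = 0.161 * 433 / 100 = 0.69713 s


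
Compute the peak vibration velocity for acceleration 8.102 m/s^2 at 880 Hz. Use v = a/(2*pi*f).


omega = 2*pi*f = 2*pi*880 = 5529.2 rad/s
v = a / omega = 8.102 / 5529.2 = 0.0014653 m/s


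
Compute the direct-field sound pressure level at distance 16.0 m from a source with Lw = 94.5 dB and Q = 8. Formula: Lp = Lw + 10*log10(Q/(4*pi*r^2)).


4*pi*r^2 = 4*pi*16.0^2 = 3216.99 m^2
Q / (4*pi*r^2) = 8 / 3216.99 = 0.0024868
Lp = 94.5 + 10*log10(0.0024868) = 68.456 dB
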